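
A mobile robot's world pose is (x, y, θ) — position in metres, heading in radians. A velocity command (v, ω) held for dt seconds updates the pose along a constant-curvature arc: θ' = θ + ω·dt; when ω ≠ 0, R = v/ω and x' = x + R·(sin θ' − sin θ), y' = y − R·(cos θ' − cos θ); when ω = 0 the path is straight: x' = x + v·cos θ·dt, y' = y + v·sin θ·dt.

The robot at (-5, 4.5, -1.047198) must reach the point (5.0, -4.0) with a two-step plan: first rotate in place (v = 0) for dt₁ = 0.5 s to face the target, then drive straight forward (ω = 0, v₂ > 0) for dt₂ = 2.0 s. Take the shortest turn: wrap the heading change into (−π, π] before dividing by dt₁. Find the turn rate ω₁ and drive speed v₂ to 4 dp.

heading to target = atan2(-4−4.5, 5−-5) = -0.7045
Δθ = wrap(-0.7045 − -1.0472) = 0.3427; ω₁ = Δθ/dt₁ = 0.6854
distance = √((5−-5)² + (-4−4.5)²) = 13.1244; v₂ = distance/dt₂ = 6.5622

ω₁ = 0.6854, v₂ = 6.5622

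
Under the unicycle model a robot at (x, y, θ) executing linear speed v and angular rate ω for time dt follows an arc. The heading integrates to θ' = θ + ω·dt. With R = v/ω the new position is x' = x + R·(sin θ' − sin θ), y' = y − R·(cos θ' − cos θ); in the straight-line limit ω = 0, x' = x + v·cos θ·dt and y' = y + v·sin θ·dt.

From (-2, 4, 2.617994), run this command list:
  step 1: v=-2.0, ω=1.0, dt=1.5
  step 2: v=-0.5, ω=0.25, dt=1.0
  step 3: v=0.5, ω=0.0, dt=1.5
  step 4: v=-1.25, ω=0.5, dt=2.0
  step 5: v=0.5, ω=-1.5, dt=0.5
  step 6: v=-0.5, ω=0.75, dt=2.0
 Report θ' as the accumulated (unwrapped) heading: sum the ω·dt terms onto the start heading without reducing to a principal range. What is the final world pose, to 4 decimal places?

step 1: θ'=4.1180 (R=-2.0000) → pose (0.6570, 4.6120, 4.1180)
step 2: θ'=4.3680 (R=-2.0000) → pose (0.8826, 5.0568, 4.3680)
step 3: θ'=4.3680 (straight) → pose (0.6293, 4.3508, 4.3680)
step 4: θ'=5.3680 (R=-2.5000) → pose (0.2578, 6.7190, 5.3680)
step 5: θ'=4.6180 (R=-0.3333) → pose (0.3255, 6.4844, 4.6180)
step 6: θ'=6.1180 (R=-0.6667) → pose (-0.2286, 7.2048, 6.1180)

(-0.2286, 7.2048, 6.1180)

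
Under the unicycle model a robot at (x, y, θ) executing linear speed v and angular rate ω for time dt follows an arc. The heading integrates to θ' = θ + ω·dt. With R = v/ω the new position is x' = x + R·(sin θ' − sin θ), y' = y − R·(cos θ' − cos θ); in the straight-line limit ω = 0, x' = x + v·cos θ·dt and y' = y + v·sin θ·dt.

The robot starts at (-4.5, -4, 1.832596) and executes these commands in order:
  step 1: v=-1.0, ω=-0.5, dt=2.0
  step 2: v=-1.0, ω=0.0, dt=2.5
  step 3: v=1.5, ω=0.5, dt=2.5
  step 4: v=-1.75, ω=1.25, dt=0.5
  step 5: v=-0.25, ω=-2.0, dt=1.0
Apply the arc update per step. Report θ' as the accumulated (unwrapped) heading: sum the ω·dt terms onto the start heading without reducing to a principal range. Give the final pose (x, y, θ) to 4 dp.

step 1: θ'=0.8326 (R=2.0000) → pose (-4.9525, -5.8636, 0.8326)
step 2: θ'=0.8326 (straight) → pose (-6.6349, -7.7128, 0.8326)
step 3: θ'=2.0826 (R=3.0000) → pose (-6.2383, -4.2246, 2.0826)
step 4: θ'=2.7076 (R=-1.4000) → pose (-5.6064, -4.8092, 2.7076)
step 5: θ'=0.7076 (R=0.1250) → pose (-5.5777, -5.0176, 0.7076)

(-5.5777, -5.0176, 0.7076)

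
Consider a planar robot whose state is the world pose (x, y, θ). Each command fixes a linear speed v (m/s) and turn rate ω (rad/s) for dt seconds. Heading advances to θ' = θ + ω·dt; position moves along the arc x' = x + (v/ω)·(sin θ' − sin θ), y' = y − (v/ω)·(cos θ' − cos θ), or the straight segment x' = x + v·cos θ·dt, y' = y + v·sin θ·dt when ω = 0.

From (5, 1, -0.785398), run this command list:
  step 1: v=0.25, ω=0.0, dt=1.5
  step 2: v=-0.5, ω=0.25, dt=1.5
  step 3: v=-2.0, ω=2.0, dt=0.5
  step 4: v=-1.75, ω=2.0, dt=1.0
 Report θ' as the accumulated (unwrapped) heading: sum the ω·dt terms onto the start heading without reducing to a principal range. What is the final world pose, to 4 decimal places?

step 1: θ'=-0.7854 (straight) → pose (5.2652, 0.7348, -0.7854)
step 2: θ'=-0.4104 (R=-2.0000) → pose (4.6489, 1.1545, -0.4104)
step 3: θ'=0.5896 (R=-1.0000) → pose (3.6939, 1.0687, 0.5896)
step 4: θ'=2.5896 (R=-0.8750) → pose (3.7216, -0.4036, 2.5896)

(3.7216, -0.4036, 2.5896)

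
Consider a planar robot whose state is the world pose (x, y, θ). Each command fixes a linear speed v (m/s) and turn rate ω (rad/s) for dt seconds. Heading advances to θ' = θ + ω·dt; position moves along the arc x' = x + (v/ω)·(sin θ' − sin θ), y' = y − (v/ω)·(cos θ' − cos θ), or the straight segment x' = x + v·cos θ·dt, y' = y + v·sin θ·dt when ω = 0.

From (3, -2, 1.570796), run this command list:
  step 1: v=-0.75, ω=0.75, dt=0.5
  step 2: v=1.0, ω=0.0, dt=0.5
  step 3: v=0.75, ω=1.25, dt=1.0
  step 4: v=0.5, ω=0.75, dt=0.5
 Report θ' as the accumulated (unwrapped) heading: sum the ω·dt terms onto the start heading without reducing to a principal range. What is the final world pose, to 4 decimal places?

(2.0542, -1.5812, 3.5708)

step 1: θ'=1.9458 (R=-1.0000) → pose (3.0695, -2.3663, 1.9458)
step 2: θ'=1.9458 (straight) → pose (2.8864, -1.9010, 1.9458)
step 3: θ'=3.1958 (R=0.6000) → pose (2.2955, -1.5217, 3.1958)
step 4: θ'=3.5708 (R=0.6667) → pose (2.0542, -1.5812, 3.5708)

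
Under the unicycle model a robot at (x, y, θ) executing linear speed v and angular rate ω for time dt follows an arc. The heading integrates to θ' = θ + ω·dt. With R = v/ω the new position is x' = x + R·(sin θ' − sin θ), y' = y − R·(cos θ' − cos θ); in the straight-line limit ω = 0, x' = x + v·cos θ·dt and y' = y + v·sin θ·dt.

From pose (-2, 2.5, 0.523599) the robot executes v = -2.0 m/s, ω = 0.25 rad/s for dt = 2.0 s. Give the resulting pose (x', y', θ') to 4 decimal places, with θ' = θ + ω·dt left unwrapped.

(-4.8319, -0.2658, 1.0236)

θ' = 0.5236 + 0.25·2.0 = 1.0236
R = v/ω = -2.0/0.25 = -8.0000
x' = -2 + -8.0000·(sin 1.0236 − sin 0.5236) = -4.8319
y' = 2.5 − -8.0000·(cos 1.0236 − cos 0.5236) = -0.2658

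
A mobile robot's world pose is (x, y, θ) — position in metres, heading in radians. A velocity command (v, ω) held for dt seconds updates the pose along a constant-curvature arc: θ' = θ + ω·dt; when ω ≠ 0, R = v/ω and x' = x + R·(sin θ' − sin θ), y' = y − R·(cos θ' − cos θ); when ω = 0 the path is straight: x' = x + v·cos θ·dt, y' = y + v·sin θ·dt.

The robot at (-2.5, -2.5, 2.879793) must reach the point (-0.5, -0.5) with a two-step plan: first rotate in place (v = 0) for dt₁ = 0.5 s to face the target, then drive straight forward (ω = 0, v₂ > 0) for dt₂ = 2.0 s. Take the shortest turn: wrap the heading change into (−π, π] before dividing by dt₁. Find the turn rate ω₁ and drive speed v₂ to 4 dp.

heading to target = atan2(-0.5−-2.5, -0.5−-2.5) = 0.7854
Δθ = wrap(0.7854 − 2.8798) = -2.0944; ω₁ = Δθ/dt₁ = -4.1888
distance = √((-0.5−-2.5)² + (-0.5−-2.5)²) = 2.8284; v₂ = distance/dt₂ = 1.4142

ω₁ = -4.1888, v₂ = 1.4142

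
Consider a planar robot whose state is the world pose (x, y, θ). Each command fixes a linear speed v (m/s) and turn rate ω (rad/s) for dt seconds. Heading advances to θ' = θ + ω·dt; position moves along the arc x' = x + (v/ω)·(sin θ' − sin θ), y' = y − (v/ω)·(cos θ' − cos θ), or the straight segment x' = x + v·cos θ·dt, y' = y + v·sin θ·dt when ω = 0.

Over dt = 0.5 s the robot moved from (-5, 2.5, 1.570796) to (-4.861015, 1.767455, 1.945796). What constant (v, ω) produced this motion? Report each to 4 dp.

Δθ = 1.945796 − 1.570796 = 0.375000
ω = Δθ/dt = 0.375000/0.5 = 0.7500
R = −Δy/(cos θ' − cos θ) = -2.0000
v = R·ω = -2.0000·0.7500 = -1.5000

v = -1.5000, ω = 0.7500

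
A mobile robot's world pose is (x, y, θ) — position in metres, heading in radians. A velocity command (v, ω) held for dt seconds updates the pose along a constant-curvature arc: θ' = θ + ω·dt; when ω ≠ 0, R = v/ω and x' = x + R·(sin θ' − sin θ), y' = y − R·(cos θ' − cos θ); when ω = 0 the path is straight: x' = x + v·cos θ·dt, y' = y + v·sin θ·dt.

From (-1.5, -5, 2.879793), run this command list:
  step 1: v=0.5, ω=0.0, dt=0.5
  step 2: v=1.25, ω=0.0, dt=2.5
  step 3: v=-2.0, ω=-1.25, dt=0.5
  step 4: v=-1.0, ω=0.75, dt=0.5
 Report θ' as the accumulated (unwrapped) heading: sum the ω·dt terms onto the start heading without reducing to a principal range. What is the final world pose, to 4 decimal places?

(-3.5536, -4.9809, 2.6298)

step 1: θ'=2.8798 (straight) → pose (-1.7415, -4.9353, 2.8798)
step 2: θ'=2.8798 (straight) → pose (-4.7600, -4.1265, 2.8798)
step 3: θ'=2.2548 (R=1.6000) → pose (-3.9340, -4.6609, 2.2548)
step 4: θ'=2.6298 (R=-1.3333) → pose (-3.5536, -4.9809, 2.6298)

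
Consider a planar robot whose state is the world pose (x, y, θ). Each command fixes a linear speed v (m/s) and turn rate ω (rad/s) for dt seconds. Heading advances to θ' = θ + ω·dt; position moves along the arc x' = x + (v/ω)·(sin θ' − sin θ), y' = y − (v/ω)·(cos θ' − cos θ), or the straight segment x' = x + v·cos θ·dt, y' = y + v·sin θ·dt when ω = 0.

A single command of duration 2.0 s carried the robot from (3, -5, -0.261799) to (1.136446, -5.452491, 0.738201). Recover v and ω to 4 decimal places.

v = -1.0000, ω = 0.5000

Δθ = 0.738201 − -0.261799 = 1.000000
ω = Δθ/dt = 1.000000/2.0 = 0.5000
R = Δx/(sin θ' − sin θ) = -2.0000
v = R·ω = -2.0000·0.5000 = -1.0000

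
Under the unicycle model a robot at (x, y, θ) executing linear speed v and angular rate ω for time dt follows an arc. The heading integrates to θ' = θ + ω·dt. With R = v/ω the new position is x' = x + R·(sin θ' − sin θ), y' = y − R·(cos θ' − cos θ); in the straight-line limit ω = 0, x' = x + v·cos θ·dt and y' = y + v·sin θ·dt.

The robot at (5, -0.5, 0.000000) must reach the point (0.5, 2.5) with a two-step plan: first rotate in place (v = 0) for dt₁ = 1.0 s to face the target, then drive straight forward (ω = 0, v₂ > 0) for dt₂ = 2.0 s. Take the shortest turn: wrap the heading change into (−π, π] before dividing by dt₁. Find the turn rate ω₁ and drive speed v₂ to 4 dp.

heading to target = atan2(2.5−-0.5, 0.5−5) = 2.5536
Δθ = wrap(2.5536 − 0.0000) = 2.5536; ω₁ = Δθ/dt₁ = 2.5536
distance = √((0.5−5)² + (2.5−-0.5)²) = 5.4083; v₂ = distance/dt₂ = 2.7042

ω₁ = 2.5536, v₂ = 2.7042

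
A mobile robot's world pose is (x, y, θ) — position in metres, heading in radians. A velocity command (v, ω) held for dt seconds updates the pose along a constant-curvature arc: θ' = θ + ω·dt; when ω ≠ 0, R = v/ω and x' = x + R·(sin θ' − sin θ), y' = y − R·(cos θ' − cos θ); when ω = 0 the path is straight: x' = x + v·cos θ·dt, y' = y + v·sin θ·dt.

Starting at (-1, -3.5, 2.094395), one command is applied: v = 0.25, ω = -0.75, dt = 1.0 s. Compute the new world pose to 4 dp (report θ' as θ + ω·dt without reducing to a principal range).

(-1.0362, -3.2585, 1.3444)

θ' = 2.0944 + -0.75·1.0 = 1.3444
R = v/ω = 0.25/-0.75 = -0.3333
x' = -1 + -0.3333·(sin 1.3444 − sin 2.0944) = -1.0362
y' = -3.5 − -0.3333·(cos 1.3444 − cos 2.0944) = -3.2585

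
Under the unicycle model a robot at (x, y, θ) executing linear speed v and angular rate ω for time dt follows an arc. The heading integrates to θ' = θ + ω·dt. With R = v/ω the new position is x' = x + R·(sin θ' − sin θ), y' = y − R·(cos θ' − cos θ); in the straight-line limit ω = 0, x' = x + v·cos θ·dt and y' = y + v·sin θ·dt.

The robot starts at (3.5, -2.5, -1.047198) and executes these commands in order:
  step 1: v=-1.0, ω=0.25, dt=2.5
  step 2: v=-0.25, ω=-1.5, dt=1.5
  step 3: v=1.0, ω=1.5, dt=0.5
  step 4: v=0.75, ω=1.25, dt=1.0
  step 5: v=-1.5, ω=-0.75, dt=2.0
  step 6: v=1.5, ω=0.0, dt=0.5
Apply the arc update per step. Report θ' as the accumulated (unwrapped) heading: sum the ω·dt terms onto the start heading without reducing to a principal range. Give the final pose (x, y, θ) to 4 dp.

(0.7052, 0.4864, -2.1722)

step 1: θ'=-0.4222 (R=-4.0000) → pose (1.6750, -0.8512, -0.4222)
step 2: θ'=-2.6722 (R=0.1667) → pose (1.6679, -0.5506, -2.6722)
step 3: θ'=-1.9222 (R=0.6667) → pose (1.3435, -0.9156, -1.9222)
step 4: θ'=-0.6722 (R=0.6000) → pose (1.5332, -1.5917, -0.6722)
step 5: θ'=-2.1722 (R=2.0000) → pose (1.1295, 1.1049, -2.1722)
step 6: θ'=-2.1722 (straight) → pose (0.7052, 0.4864, -2.1722)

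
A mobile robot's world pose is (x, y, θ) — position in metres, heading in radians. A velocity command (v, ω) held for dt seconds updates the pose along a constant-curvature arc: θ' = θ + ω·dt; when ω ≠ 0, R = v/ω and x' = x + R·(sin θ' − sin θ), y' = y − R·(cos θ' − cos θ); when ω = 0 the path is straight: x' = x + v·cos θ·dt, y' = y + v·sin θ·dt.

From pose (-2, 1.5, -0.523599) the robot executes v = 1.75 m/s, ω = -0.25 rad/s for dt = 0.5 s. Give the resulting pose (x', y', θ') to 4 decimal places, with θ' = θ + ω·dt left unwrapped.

(-1.2715, 1.0163, -0.6486)

θ' = -0.5236 + -0.25·0.5 = -0.6486
R = v/ω = 1.75/-0.25 = -7.0000
x' = -2 + -7.0000·(sin -0.6486 − sin -0.5236) = -1.2715
y' = 1.5 − -7.0000·(cos -0.6486 − cos -0.5236) = 1.0163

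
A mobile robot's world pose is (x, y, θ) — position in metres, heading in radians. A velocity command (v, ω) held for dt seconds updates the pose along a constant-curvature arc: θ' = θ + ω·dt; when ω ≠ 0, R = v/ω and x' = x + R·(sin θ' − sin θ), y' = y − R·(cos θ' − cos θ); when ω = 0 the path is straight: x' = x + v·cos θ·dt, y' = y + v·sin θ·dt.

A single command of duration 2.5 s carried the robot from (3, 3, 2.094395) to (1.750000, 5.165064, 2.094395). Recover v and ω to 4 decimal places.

Δθ = 2.094395 − 2.094395 = 0.000000
ω = Δθ/dt = 0.000000/2.5 = 0.0000
ω = 0 → v = (Δx·cos θ + Δy·sin θ)/dt = 1.0000

v = 1.0000, ω = 0.0000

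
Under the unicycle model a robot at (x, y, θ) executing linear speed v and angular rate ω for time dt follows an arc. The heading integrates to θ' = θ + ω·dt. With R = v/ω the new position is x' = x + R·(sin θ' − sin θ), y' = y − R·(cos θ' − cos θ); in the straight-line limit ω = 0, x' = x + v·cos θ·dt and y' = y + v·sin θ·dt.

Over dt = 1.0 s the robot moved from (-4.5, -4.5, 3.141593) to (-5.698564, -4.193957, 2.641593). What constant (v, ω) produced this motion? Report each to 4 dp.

Δθ = 2.641593 − 3.141593 = -0.500000
ω = Δθ/dt = -0.500000/1.0 = -0.5000
R = Δx/(sin θ' − sin θ) = -2.5000
v = R·ω = -2.5000·-0.5000 = 1.2500

v = 1.2500, ω = -0.5000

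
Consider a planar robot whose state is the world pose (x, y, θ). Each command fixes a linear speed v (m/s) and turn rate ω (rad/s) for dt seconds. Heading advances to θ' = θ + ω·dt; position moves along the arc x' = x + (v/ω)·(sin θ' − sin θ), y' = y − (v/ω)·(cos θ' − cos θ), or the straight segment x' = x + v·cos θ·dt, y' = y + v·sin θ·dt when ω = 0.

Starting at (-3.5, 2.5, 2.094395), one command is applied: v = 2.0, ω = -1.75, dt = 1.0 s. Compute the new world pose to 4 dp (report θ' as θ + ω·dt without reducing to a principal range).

θ' = 2.0944 + -1.75·1.0 = 0.3444
R = v/ω = 2.0/-1.75 = -1.1429
x' = -3.5 + -1.1429·(sin 0.3444 − sin 2.0944) = -2.8961
y' = 2.5 − -1.1429·(cos 0.3444 − cos 2.0944) = 4.1472

(-2.8961, 4.1472, 0.3444)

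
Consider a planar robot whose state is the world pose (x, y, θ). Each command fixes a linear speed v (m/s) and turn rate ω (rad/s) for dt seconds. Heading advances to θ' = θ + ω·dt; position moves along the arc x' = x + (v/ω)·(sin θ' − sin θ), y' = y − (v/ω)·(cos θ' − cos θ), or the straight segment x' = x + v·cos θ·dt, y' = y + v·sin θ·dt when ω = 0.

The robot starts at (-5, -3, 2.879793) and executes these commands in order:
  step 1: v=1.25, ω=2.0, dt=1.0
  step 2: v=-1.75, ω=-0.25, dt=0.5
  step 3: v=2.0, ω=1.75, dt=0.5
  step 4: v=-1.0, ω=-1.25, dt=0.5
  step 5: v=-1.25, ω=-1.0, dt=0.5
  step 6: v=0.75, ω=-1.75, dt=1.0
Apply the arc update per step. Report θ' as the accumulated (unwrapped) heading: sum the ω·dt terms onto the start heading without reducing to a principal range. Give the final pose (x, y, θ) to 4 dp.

(-6.3095, -2.9832, 2.7548)

step 1: θ'=4.8798 (R=0.6250) → pose (-5.7780, -3.7078, 4.8798)
step 2: θ'=4.7548 (R=7.0000) → pose (-5.8696, -2.8382, 4.7548)
step 3: θ'=5.6298 (R=1.1429) → pose (-5.4225, -3.6972, 5.6298)
step 4: θ'=5.0048 (R=0.8000) → pose (-5.7022, -3.2926, 5.0048)
step 5: θ'=4.5048 (R=1.2500) → pose (-5.7284, -2.6747, 4.5048)
step 6: θ'=2.7548 (R=-0.4286) → pose (-6.3095, -2.9832, 2.7548)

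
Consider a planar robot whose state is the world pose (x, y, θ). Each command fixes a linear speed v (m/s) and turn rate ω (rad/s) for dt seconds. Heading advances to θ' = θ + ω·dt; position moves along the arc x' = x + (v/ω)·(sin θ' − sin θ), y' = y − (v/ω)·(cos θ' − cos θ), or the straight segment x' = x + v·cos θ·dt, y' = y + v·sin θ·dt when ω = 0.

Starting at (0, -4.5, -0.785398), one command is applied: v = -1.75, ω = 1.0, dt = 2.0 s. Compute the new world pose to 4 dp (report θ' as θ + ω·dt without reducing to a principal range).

θ' = -0.7854 + 1.0·2.0 = 1.2146
R = v/ω = -1.75/1.0 = -1.7500
x' = 0 + -1.7500·(sin 1.2146 − sin -0.7854) = -2.8776
y' = -4.5 − -1.7500·(cos 1.2146 − cos -0.7854) = -5.1272

(-2.8776, -5.1272, 1.2146)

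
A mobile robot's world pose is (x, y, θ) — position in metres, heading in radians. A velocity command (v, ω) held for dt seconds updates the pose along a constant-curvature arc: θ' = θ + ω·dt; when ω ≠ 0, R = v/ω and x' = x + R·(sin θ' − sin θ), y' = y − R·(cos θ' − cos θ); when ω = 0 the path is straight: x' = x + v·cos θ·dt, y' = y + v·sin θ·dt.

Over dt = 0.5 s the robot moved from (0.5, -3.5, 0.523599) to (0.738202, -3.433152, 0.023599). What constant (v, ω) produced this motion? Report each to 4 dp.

Δθ = 0.023599 − 0.523599 = -0.500000
ω = Δθ/dt = -0.500000/0.5 = -1.0000
R = Δx/(sin θ' − sin θ) = -0.5000
v = R·ω = -0.5000·-1.0000 = 0.5000

v = 0.5000, ω = -1.0000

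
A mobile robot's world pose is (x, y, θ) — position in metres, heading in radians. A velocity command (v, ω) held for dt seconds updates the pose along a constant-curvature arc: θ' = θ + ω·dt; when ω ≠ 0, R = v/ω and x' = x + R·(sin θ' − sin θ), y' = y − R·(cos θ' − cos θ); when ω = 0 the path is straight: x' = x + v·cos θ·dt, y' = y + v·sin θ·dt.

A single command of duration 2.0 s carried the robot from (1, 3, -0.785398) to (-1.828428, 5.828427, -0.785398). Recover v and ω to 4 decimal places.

Δθ = -0.785398 − -0.785398 = 0.000000
ω = Δθ/dt = 0.000000/2.0 = 0.0000
ω = 0 → v = (Δx·cos θ + Δy·sin θ)/dt = -2.0000

v = -2.0000, ω = 0.0000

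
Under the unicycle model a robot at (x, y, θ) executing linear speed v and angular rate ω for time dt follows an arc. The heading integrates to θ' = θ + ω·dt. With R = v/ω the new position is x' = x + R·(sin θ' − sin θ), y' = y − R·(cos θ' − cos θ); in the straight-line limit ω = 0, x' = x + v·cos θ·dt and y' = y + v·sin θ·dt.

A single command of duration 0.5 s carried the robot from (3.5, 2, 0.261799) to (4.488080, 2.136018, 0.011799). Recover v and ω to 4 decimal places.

Δθ = 0.011799 − 0.261799 = -0.250000
ω = Δθ/dt = -0.250000/0.5 = -0.5000
R = Δx/(sin θ' − sin θ) = -4.0000
v = R·ω = -4.0000·-0.5000 = 2.0000

v = 2.0000, ω = -0.5000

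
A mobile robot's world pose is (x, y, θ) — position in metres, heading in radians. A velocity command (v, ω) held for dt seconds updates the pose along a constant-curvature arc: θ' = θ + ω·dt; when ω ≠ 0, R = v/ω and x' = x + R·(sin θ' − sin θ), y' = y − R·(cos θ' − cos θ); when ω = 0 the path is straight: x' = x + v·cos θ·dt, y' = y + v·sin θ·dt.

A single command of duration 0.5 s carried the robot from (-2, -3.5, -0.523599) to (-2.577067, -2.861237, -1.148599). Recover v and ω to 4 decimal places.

v = -1.7500, ω = -1.2500

Δθ = -1.148599 − -0.523599 = -0.625000
ω = Δθ/dt = -0.625000/0.5 = -1.2500
R = −Δy/(cos θ' − cos θ) = 1.4000
v = R·ω = 1.4000·-1.2500 = -1.7500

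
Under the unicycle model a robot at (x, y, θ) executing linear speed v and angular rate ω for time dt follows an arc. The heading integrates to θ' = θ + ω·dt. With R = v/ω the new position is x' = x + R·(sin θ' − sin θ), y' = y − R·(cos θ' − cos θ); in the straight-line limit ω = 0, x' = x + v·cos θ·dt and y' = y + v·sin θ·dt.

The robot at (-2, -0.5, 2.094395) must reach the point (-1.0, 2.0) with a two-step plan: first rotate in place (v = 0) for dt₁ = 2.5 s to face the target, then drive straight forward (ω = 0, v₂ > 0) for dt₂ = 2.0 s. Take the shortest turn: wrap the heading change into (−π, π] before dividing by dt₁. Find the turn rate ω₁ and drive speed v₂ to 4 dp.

ω₁ = -0.3616, v₂ = 1.3463

heading to target = atan2(2−-0.5, -1−-2) = 1.1903
Δθ = wrap(1.1903 − 2.0944) = -0.9041; ω₁ = Δθ/dt₁ = -0.3616
distance = √((-1−-2)² + (2−-0.5)²) = 2.6926; v₂ = distance/dt₂ = 1.3463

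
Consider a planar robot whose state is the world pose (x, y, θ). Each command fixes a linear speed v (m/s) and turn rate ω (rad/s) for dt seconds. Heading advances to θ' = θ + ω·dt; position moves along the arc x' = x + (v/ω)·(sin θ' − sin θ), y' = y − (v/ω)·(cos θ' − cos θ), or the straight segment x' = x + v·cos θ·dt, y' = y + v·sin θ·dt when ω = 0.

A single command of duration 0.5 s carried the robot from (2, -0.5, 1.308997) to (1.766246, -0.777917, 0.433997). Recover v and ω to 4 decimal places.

v = -0.7500, ω = -1.7500

Δθ = 0.433997 − 1.308997 = -0.875000
ω = Δθ/dt = -0.875000/0.5 = -1.7500
R = −Δy/(cos θ' − cos θ) = 0.4286
v = R·ω = 0.4286·-1.7500 = -0.7500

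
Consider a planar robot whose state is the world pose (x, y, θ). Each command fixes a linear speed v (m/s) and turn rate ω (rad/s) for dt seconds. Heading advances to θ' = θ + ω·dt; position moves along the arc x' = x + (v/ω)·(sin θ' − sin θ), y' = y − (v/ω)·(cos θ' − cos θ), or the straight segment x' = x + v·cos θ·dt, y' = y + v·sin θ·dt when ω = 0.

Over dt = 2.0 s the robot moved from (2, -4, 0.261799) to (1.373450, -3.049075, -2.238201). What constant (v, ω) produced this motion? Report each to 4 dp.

v = -0.7500, ω = -1.2500

Δθ = -2.238201 − 0.261799 = -2.500000
ω = Δθ/dt = -2.500000/2.0 = -1.2500
R = −Δy/(cos θ' − cos θ) = 0.6000
v = R·ω = 0.6000·-1.2500 = -0.7500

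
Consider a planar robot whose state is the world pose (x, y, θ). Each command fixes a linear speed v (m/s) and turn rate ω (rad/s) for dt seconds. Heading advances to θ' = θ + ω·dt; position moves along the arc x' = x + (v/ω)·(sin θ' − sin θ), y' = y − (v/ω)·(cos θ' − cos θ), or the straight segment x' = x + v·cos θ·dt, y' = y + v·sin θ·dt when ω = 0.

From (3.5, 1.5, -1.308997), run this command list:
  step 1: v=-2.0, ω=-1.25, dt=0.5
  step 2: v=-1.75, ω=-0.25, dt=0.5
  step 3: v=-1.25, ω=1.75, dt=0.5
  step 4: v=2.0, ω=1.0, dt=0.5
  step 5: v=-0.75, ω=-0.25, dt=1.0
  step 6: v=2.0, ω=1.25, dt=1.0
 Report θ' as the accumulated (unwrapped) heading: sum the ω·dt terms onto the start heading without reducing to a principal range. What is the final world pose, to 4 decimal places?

step 1: θ'=-1.9340 (R=1.6000) → pose (3.5499, 2.4825, -1.9340)
step 2: θ'=-2.0590 (R=7.0000) → pose (3.9110, 3.2789, -2.0590)
step 3: θ'=-1.1840 (R=-0.7143) → pose (3.9416, 3.8834, -1.1840)
step 4: θ'=-0.6840 (R=2.0000) → pose (4.5301, 3.0877, -0.6840)
step 5: θ'=-0.9340 (R=3.0000) → pose (4.0138, 3.6290, -0.9340)
step 6: θ'=0.3160 (R=1.6000) → pose (5.7974, 3.0597, 0.3160)

(5.7974, 3.0597, 0.3160)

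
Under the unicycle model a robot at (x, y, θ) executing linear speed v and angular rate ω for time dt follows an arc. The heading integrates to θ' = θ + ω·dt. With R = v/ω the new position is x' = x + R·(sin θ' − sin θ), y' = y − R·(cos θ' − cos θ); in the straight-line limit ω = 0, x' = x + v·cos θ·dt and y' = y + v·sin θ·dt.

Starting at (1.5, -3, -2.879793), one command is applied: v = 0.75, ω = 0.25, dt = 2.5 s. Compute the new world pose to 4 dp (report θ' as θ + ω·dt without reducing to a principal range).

(-0.0487, -4.0021, -2.2548)

θ' = -2.8798 + 0.25·2.5 = -2.2548
R = v/ω = 0.75/0.25 = 3.0000
x' = 1.5 + 3.0000·(sin -2.2548 − sin -2.8798) = -0.0487
y' = -3 − 3.0000·(cos -2.2548 − cos -2.8798) = -4.0021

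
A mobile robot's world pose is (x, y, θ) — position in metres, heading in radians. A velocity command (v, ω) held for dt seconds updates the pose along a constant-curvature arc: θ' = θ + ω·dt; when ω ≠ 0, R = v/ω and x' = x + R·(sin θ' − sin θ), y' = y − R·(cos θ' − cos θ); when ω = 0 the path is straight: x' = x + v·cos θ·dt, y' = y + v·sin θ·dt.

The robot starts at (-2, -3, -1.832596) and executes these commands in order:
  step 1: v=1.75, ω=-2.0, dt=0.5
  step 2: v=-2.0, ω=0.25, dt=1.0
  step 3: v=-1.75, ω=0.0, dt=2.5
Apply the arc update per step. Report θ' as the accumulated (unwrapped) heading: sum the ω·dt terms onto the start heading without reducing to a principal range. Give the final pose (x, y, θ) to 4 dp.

(2.9398, -0.4481, -2.5826)

step 1: θ'=-2.8326 (R=-0.8750) → pose (-2.5791, -3.6071, -2.8326)
step 2: θ'=-2.5826 (R=-8.0000) → pose (-0.7692, -2.7683, -2.5826)
step 3: θ'=-2.5826 (straight) → pose (2.9398, -0.4481, -2.5826)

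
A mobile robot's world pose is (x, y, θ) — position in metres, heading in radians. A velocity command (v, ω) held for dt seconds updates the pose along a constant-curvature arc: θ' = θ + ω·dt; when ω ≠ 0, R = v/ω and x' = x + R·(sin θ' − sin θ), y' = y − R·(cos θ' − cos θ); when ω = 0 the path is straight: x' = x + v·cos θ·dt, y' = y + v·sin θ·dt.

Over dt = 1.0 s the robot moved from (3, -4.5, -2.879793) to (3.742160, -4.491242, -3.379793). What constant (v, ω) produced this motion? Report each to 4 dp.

v = -0.7500, ω = -0.5000

Δθ = -3.379793 − -2.879793 = -0.500000
ω = Δθ/dt = -0.500000/1.0 = -0.5000
R = Δx/(sin θ' − sin θ) = 1.5000
v = R·ω = 1.5000·-0.5000 = -0.7500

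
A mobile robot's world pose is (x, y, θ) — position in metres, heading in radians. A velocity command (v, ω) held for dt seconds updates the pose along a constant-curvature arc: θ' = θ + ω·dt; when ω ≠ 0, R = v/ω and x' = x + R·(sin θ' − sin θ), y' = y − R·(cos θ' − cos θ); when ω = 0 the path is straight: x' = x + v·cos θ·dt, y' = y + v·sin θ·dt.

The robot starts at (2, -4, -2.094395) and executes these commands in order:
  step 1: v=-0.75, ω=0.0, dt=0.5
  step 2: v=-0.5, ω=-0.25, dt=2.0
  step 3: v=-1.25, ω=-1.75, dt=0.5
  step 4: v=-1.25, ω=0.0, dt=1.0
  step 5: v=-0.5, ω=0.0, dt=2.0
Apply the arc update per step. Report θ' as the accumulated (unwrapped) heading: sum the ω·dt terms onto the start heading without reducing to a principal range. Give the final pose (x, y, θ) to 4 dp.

step 1: θ'=-2.0944 (straight) → pose (2.1875, -3.6752, -2.0944)
step 2: θ'=-2.5944 (R=2.0000) → pose (2.8790, -2.9673, -2.5944)
step 3: θ'=-3.4694 (R=0.7143) → pose (3.4806, -2.9010, -3.4694)
step 4: θ'=-3.4694 (straight) → pose (4.6640, -3.3035, -3.4694)
step 5: θ'=-3.4694 (straight) → pose (5.6108, -3.6254, -3.4694)

(5.6108, -3.6254, -3.4694)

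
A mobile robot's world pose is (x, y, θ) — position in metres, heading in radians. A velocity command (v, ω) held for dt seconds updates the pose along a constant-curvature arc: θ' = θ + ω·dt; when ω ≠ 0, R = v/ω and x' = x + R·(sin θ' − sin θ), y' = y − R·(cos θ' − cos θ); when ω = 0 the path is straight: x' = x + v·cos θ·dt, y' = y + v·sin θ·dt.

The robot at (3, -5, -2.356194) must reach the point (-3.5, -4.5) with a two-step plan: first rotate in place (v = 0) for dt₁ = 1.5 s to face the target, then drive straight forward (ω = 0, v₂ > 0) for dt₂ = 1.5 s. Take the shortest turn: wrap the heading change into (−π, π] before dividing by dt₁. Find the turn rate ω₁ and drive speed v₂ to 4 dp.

ω₁ = -0.5748, v₂ = 4.3461

heading to target = atan2(-4.5−-5, -3.5−3) = 3.0648
Δθ = wrap(3.0648 − -2.3562) = -0.8622; ω₁ = Δθ/dt₁ = -0.5748
distance = √((-3.5−3)² + (-4.5−-5)²) = 6.5192; v₂ = distance/dt₂ = 4.3461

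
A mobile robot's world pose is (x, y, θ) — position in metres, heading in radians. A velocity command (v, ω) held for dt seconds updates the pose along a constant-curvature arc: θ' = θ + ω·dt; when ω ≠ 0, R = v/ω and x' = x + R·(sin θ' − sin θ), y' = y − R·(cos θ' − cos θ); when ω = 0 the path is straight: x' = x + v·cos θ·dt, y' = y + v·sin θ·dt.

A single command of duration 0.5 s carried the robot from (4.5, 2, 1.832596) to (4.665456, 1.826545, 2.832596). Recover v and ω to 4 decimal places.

Δθ = 2.832596 − 1.832596 = 1.000000
ω = Δθ/dt = 1.000000/0.5 = 2.0000
R = −Δy/(cos θ' − cos θ) = -0.2500
v = R·ω = -0.2500·2.0000 = -0.5000

v = -0.5000, ω = 2.0000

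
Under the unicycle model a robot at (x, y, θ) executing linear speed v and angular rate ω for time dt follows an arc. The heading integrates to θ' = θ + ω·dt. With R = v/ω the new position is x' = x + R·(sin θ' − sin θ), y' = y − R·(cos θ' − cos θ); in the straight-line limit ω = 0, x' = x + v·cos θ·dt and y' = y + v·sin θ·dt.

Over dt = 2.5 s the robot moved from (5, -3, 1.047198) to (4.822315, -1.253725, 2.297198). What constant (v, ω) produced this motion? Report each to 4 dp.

v = 0.7500, ω = 0.5000

Δθ = 2.297198 − 1.047198 = 1.250000
ω = Δθ/dt = 1.250000/2.5 = 0.5000
R = −Δy/(cos θ' − cos θ) = 1.5000
v = R·ω = 1.5000·0.5000 = 0.7500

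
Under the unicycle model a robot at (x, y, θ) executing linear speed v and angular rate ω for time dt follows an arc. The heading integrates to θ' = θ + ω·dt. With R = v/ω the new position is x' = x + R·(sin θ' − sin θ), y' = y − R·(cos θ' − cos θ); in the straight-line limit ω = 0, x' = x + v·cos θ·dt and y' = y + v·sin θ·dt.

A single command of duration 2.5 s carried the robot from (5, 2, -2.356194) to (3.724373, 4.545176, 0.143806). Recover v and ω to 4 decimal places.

Δθ = 0.143806 − -2.356194 = 2.500000
ω = Δθ/dt = 2.500000/2.5 = 1.0000
R = −Δy/(cos θ' − cos θ) = -1.5000
v = R·ω = -1.5000·1.0000 = -1.5000

v = -1.5000, ω = 1.0000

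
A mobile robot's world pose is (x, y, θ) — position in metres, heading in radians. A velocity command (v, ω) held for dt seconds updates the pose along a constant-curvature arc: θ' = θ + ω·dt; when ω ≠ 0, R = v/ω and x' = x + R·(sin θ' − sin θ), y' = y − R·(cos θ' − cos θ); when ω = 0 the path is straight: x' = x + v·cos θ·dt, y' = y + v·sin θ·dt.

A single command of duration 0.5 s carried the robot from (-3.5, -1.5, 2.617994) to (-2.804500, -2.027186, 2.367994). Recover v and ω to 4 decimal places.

v = -1.7500, ω = -0.5000

Δθ = 2.367994 − 2.617994 = -0.250000
ω = Δθ/dt = -0.250000/0.5 = -0.5000
R = Δx/(sin θ' − sin θ) = 3.5000
v = R·ω = 3.5000·-0.5000 = -1.7500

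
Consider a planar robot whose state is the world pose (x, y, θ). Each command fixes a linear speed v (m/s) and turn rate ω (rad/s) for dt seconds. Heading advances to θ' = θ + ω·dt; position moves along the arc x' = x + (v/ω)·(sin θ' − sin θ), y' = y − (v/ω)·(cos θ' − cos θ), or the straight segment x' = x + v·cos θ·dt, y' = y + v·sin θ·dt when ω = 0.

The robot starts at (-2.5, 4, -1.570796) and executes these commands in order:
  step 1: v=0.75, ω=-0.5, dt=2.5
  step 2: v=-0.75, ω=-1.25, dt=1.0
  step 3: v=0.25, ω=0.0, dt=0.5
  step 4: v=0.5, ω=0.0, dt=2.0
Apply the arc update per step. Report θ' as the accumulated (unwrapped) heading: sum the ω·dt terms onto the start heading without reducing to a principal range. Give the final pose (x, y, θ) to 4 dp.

(-3.5304, 3.2675, -4.0708)

step 1: θ'=-2.8208 (R=-1.5000) → pose (-3.5270, 2.5765, -2.8208)
step 2: θ'=-4.0708 (R=0.6000) → pose (-2.8571, 2.3662, -4.0708)
step 3: θ'=-4.0708 (straight) → pose (-2.9319, 2.4664, -4.0708)
step 4: θ'=-4.0708 (straight) → pose (-3.5304, 3.2675, -4.0708)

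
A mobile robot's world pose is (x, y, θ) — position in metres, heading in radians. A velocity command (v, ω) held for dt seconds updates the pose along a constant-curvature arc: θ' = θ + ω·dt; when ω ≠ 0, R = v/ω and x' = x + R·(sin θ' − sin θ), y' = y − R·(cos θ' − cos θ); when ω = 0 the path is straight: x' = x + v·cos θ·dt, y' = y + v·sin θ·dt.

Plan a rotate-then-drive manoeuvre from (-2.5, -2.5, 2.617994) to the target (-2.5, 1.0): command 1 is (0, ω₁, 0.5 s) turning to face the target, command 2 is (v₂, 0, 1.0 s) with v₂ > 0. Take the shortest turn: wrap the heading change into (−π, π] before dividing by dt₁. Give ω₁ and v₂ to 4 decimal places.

heading to target = atan2(1−-2.5, -2.5−-2.5) = 1.5708
Δθ = wrap(1.5708 − 2.6180) = -1.0472; ω₁ = Δθ/dt₁ = -2.0944
distance = √((-2.5−-2.5)² + (1−-2.5)²) = 3.5000; v₂ = distance/dt₂ = 3.5000

ω₁ = -2.0944, v₂ = 3.5000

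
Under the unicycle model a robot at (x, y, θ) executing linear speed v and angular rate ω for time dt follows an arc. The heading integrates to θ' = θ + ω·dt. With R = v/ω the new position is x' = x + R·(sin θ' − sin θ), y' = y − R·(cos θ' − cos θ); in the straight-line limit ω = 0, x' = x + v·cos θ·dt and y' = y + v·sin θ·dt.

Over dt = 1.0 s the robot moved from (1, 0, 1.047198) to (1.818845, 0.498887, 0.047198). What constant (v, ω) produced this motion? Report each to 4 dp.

Δθ = 0.047198 − 1.047198 = -1.000000
ω = Δθ/dt = -1.000000/1.0 = -1.0000
R = Δx/(sin θ' − sin θ) = -1.0000
v = R·ω = -1.0000·-1.0000 = 1.0000

v = 1.0000, ω = -1.0000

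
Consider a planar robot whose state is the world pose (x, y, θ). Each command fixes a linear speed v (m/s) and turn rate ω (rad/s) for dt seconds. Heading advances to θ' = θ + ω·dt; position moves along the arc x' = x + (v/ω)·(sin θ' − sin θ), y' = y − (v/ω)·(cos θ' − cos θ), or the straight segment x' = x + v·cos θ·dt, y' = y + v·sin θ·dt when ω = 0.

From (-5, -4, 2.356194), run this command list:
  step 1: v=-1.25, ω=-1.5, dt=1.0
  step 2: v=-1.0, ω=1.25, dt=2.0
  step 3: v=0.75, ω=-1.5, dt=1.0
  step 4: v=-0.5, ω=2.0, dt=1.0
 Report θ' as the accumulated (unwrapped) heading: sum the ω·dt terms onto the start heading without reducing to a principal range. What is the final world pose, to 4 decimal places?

(-4.3677, -6.2119, 3.8562)

step 1: θ'=0.8562 (R=0.8333) → pose (-4.9598, -5.1354, 0.8562)
step 2: θ'=3.3562 (R=-0.8000) → pose (-4.1851, -6.4413, 3.3562)
step 3: θ'=1.8562 (R=-0.5000) → pose (-4.7714, -6.0935, 1.8562)
step 4: θ'=3.8562 (R=-0.2500) → pose (-4.3677, -6.2119, 3.8562)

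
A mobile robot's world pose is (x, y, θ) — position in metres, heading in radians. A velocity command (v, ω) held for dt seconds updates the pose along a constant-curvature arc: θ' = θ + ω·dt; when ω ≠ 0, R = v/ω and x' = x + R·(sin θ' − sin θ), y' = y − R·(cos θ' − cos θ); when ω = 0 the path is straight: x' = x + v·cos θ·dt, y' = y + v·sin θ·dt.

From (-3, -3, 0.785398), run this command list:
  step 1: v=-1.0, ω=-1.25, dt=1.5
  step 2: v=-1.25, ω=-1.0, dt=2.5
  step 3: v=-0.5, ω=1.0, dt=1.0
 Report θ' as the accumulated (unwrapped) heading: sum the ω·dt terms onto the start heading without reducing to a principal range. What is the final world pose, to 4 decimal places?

(-2.1465, -1.0745, -2.5896)

step 1: θ'=-1.0896 (R=0.8000) → pose (-4.2748, -2.8046, -1.0896)
step 2: θ'=-3.5896 (R=1.2500) → pose (-2.6253, -1.0994, -3.5896)
step 3: θ'=-2.5896 (R=-0.5000) → pose (-2.1465, -1.0745, -2.5896)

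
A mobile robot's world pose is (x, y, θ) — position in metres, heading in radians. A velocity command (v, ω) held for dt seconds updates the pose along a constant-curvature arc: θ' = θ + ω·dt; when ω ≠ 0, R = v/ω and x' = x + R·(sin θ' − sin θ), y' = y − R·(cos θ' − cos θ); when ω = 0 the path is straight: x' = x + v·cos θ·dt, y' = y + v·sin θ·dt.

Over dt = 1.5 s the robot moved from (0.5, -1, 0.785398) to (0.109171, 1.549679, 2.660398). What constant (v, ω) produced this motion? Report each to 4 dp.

v = 2.0000, ω = 1.2500

Δθ = 2.660398 − 0.785398 = 1.875000
ω = Δθ/dt = 1.875000/1.5 = 1.2500
R = −Δy/(cos θ' − cos θ) = 1.6000
v = R·ω = 1.6000·1.2500 = 2.0000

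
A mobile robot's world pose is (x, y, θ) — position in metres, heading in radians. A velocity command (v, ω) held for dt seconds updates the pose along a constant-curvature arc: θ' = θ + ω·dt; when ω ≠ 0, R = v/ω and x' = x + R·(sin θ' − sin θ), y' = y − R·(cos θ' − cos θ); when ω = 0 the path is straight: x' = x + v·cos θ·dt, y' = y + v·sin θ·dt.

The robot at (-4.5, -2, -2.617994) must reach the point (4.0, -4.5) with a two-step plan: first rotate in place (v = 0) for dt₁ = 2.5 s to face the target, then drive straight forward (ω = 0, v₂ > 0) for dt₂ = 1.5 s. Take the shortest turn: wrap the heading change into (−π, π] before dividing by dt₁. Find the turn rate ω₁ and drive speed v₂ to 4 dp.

ω₁ = 0.9328, v₂ = 5.9067

heading to target = atan2(-4.5−-2, 4−-4.5) = -0.2861
Δθ = wrap(-0.2861 − -2.6180) = 2.3319; ω₁ = Δθ/dt₁ = 0.9328
distance = √((4−-4.5)² + (-4.5−-2)²) = 8.8600; v₂ = distance/dt₂ = 5.9067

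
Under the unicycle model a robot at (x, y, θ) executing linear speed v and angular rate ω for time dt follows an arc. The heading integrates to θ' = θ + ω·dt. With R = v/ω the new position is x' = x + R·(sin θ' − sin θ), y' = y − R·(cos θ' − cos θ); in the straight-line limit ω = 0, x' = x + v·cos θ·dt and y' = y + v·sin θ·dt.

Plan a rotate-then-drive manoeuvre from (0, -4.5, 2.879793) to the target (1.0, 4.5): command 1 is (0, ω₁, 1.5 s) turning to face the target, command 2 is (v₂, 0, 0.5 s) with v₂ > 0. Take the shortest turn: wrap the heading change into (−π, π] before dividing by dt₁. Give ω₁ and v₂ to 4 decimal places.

ω₁ = -0.9464, v₂ = 18.1108

heading to target = atan2(4.5−-4.5, 1−0) = 1.4601
Δθ = wrap(1.4601 − 2.8798) = -1.4197; ω₁ = Δθ/dt₁ = -0.9464
distance = √((1−0)² + (4.5−-4.5)²) = 9.0554; v₂ = distance/dt₂ = 18.1108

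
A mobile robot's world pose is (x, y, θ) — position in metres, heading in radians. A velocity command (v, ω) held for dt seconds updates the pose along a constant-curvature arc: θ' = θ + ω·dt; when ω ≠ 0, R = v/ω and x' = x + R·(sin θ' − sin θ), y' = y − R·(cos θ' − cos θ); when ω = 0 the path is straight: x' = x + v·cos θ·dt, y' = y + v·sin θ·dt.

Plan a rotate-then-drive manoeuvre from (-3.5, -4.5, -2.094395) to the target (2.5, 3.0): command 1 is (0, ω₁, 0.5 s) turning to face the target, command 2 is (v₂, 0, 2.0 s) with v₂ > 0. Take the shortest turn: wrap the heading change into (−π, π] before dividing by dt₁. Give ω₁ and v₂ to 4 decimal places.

ω₁ = 5.9809, v₂ = 4.8023

heading to target = atan2(3−-4.5, 2.5−-3.5) = 0.8961
Δθ = wrap(0.8961 − -2.0944) = 2.9905; ω₁ = Δθ/dt₁ = 5.9809
distance = √((2.5−-3.5)² + (3−-4.5)²) = 9.6047; v₂ = distance/dt₂ = 4.8023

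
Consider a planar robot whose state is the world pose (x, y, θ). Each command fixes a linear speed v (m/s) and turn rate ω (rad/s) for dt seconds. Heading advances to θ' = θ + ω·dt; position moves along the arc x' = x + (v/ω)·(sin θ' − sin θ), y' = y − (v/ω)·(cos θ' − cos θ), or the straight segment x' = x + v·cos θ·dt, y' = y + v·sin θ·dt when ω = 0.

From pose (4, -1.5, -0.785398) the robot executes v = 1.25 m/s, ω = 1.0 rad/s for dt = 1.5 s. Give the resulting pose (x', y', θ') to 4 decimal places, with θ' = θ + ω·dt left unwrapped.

θ' = -0.7854 + 1.0·1.5 = 0.7146
R = v/ω = 1.25/1.0 = 1.2500
x' = 4 + 1.2500·(sin 0.7146 − sin -0.7854) = 5.7030
y' = -1.5 − 1.2500·(cos 0.7146 − cos -0.7854) = -1.5603

(5.7030, -1.5603, 0.7146)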